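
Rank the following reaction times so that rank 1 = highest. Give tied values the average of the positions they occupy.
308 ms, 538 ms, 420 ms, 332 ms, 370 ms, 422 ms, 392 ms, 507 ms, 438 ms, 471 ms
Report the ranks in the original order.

10, 1, 6, 9, 8, 5, 7, 2, 4, 3

Sorted (descending): 538, 507, 471, 438, 422, 420, 392, 370, 332, 308
No ties — each value takes its position as its rank.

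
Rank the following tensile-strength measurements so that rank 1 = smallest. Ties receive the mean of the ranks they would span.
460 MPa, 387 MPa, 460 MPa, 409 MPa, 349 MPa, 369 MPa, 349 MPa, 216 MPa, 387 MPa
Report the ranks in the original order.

8.5, 5.5, 8.5, 7, 2.5, 4, 2.5, 1, 5.5

Sorted (ascending): 216, 349, 349, 369, 387, 387, 409, 460, 460
The 2 values of 349 occupy positions 2–3 → average rank (2+3)/2 = 2.5.
The 2 values of 387 occupy positions 5–6 → average rank (5+6)/2 = 5.5.
The 2 values of 460 occupy positions 8–9 → average rank (8+9)/2 = 8.5.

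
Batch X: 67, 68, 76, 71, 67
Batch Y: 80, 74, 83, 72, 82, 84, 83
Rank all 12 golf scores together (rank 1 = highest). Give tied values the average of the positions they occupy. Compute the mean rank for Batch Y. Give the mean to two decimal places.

4.29

Sorted (descending): 84, 83, 83, 82, 80, 76, 74, 72, 71, 68, 67, 67
The 2 values of 83 occupy positions 2–3 → average rank (2+3)/2 = 2.5.
The 2 values of 67 occupy positions 11–12 → average rank (11+12)/2 = 11.5.
Batch Y values → pooled ranks: 80→5, 74→7, 83→2.5, 72→8, 82→4, 84→1, 83→2.5
Mean rank = (5 + 7 + 2.5 + 8 + 4 + 1 + 2.5) / 7 = 4.29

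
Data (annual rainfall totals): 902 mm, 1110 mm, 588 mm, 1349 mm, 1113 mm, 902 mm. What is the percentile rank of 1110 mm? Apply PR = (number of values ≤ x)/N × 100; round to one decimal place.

N = 6.
Strictly below 1110: 3. Equal to 1110: 1.
PR = 4/6 × 100 = 66.7

66.7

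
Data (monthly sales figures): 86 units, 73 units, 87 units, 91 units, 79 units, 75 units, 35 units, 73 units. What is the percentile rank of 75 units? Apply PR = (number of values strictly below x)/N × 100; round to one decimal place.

N = 8.
Strictly below 75: 3. Equal to 75: 1.
PR = 3/8 × 100 = 37.5

37.5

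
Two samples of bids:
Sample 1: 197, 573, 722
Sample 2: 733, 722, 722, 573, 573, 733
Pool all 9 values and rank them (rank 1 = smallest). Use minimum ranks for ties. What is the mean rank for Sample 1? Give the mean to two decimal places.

Sorted (ascending): 197, 573, 573, 573, 722, 722, 722, 733, 733
The 3 values of 573 occupy positions 2–4 → each gets rank 2.
The 3 values of 722 occupy positions 5–7 → each gets rank 5.
The 2 values of 733 occupy positions 8–9 → each gets rank 8.
Sample 1 values → pooled ranks: 197→1, 573→2, 722→5
Mean rank = (1 + 2 + 5) / 3 = 2.67

2.67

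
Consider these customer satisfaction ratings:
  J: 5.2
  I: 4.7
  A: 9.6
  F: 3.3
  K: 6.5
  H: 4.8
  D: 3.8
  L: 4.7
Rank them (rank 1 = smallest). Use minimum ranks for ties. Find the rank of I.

Sorted (ascending): 3.3, 3.8, 4.7, 4.7, 4.8, 5.2, 6.5, 9.6
The 2 values of 4.7 occupy positions 3–4 → each gets rank 3.
I has value 4.7 → rank 3.

3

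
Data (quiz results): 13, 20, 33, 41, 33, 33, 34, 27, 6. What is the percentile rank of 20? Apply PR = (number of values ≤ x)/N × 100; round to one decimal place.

N = 9.
Strictly below 20: 2. Equal to 20: 1.
PR = 3/9 × 100 = 33.3

33.3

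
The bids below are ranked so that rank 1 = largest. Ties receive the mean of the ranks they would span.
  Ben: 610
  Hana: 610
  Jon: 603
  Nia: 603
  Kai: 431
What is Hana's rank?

1.5

Sorted (descending): 610, 610, 603, 603, 431
The 2 values of 610 occupy positions 1–2 → average rank (1+2)/2 = 1.5.
The 2 values of 603 occupy positions 3–4 → average rank (3+4)/2 = 3.5.
Hana has value 610 → rank 1.5.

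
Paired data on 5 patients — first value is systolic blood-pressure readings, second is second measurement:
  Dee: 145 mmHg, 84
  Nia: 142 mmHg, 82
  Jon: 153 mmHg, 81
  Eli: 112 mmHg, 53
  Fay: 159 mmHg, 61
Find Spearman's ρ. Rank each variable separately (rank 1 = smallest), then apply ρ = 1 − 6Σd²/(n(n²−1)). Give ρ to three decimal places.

Ranks of variable 1: 3, 2, 4, 1, 5
Ranks of variable 2: 5, 4, 3, 1, 2
d = r₁ − r₂: -2, -2, 1, 0, 3
d²: 4, 4, 1, 0, 9; Σd² = 18
ρ = 1 − 6·18/(5·24) = 1 − 108/120 = 0.100

0.100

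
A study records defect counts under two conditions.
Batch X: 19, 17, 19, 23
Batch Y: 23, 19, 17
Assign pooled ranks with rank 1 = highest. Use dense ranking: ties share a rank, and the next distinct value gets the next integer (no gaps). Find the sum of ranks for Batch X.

8

Sorted (descending): 23, 23, 19, 19, 19, 17, 17
The 2 values of 23 share dense rank 1.
The 3 values of 19 share dense rank 2.
The 2 values of 17 share dense rank 3.
Batch X values → pooled ranks: 19→2, 17→3, 19→2, 23→1
Rank sum = 2 + 3 + 2 + 1 = 8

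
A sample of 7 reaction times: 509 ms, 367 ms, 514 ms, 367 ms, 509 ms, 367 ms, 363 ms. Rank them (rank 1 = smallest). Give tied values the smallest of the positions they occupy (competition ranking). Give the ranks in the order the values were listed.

Sorted (ascending): 363, 367, 367, 367, 509, 509, 514
The 3 values of 367 occupy positions 2–4 → each gets rank 2.
The 2 values of 509 occupy positions 5–6 → each gets rank 5.

5, 2, 7, 2, 5, 2, 1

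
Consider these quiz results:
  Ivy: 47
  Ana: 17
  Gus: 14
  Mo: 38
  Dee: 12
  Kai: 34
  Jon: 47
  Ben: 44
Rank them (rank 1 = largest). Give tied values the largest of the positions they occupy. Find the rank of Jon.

2

Sorted (descending): 47, 47, 44, 38, 34, 17, 14, 12
The 2 values of 47 occupy positions 1–2 → each gets rank 2.
Jon has value 47 → rank 2.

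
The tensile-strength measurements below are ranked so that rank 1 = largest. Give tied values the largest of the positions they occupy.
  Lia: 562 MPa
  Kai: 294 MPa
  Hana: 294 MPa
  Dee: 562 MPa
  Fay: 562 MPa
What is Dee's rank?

3

Sorted (descending): 562, 562, 562, 294, 294
The 3 values of 562 occupy positions 1–3 → each gets rank 3.
The 2 values of 294 occupy positions 4–5 → each gets rank 5.
Dee has value 562 MPa → rank 3.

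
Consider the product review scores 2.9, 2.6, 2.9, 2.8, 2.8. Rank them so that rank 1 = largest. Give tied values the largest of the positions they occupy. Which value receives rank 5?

2.6

Sorted (descending): 2.9, 2.9, 2.8, 2.8, 2.6
The 2 values of 2.9 occupy positions 1–2 → each gets rank 2.
The 2 values of 2.8 occupy positions 3–4 → each gets rank 4.
Rank 5 → value 2.6.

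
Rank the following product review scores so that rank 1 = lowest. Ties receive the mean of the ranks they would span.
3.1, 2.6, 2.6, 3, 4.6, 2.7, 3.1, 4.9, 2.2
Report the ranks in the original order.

Sorted (ascending): 2.2, 2.6, 2.6, 2.7, 3, 3.1, 3.1, 4.6, 4.9
The 2 values of 2.6 occupy positions 2–3 → average rank (2+3)/2 = 2.5.
The 2 values of 3.1 occupy positions 6–7 → average rank (6+7)/2 = 6.5.

6.5, 2.5, 2.5, 5, 8, 4, 6.5, 9, 1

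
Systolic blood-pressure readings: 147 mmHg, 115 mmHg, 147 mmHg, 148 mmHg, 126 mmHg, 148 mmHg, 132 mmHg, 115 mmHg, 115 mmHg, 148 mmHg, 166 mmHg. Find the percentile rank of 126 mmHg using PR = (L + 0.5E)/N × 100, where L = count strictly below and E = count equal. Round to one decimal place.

31.8

N = 11.
Strictly below 126: 3. Equal to 126: 1.
PR = (3 + 0.5·1)/11 × 100 = 31.8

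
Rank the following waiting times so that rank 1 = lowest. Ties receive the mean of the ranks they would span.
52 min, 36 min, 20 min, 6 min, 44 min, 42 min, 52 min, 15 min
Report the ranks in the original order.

Sorted (ascending): 6, 15, 20, 36, 42, 44, 52, 52
The 2 values of 52 occupy positions 7–8 → average rank (7+8)/2 = 7.5.

7.5, 4, 3, 1, 6, 5, 7.5, 2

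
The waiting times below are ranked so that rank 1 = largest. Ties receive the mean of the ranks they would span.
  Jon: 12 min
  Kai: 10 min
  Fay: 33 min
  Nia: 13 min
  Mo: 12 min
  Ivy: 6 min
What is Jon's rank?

Sorted (descending): 33, 13, 12, 12, 10, 6
The 2 values of 12 occupy positions 3–4 → average rank (3+4)/2 = 3.5.
Jon has value 12 min → rank 3.5.

3.5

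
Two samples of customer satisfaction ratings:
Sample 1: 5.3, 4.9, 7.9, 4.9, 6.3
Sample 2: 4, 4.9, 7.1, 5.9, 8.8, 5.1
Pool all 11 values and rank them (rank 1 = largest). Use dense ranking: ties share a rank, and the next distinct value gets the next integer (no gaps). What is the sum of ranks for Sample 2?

33

Sorted (descending): 8.8, 7.9, 7.1, 6.3, 5.9, 5.3, 5.1, 4.9, 4.9, 4.9, 4
The 3 values of 4.9 share dense rank 8.
Remaining distinct values take the next consecutive integers.
Sample 2 values → pooled ranks: 4→9, 4.9→8, 7.1→3, 5.9→5, 8.8→1, 5.1→7
Rank sum = 9 + 8 + 3 + 5 + 1 + 7 = 33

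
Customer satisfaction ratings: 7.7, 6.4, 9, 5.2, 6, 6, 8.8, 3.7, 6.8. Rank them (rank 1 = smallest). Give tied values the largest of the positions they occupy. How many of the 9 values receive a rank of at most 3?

Sorted (ascending): 3.7, 5.2, 6, 6, 6.4, 6.8, 7.7, 8.8, 9
The 2 values of 6 occupy positions 3–4 → each gets rank 4.
Ranks ≤ 3: {1, 2} → 2 values.

2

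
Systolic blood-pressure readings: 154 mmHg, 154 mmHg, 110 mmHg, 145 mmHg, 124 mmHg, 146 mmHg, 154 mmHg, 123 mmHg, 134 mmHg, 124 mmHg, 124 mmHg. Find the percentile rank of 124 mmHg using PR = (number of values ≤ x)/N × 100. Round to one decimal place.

45.5

N = 11.
Strictly below 124: 2. Equal to 124: 3.
PR = 5/11 × 100 = 45.5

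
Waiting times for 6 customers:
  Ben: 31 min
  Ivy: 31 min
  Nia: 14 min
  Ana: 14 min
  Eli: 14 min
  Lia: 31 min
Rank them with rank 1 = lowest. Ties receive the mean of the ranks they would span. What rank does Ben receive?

Sorted (ascending): 14, 14, 14, 31, 31, 31
The 3 values of 14 occupy positions 1–3 → average rank 2.
The 3 values of 31 occupy positions 4–6 → average rank 5.
Ben has value 31 min → rank 5.

5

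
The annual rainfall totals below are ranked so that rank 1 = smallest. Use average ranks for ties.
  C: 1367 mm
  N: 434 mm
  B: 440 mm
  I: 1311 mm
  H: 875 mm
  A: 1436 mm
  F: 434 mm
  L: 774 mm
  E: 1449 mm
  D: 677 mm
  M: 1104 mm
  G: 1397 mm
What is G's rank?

Sorted (ascending): 434, 434, 440, 677, 774, 875, 1104, 1311, 1367, 1397, 1436, 1449
The 2 values of 434 occupy positions 1–2 → average rank (1+2)/2 = 1.5.
G has value 1397 mm → rank 10.

10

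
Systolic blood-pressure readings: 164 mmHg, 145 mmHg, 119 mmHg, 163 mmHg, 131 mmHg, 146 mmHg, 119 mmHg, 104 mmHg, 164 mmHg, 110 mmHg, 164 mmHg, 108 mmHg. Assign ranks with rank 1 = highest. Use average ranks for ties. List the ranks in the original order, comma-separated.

Sorted (descending): 164, 164, 164, 163, 146, 145, 131, 119, 119, 110, 108, 104
The 3 values of 164 occupy positions 1–3 → average rank 2.
The 2 values of 119 occupy positions 8–9 → average rank (8+9)/2 = 8.5.

2, 6, 8.5, 4, 7, 5, 8.5, 12, 2, 10, 2, 11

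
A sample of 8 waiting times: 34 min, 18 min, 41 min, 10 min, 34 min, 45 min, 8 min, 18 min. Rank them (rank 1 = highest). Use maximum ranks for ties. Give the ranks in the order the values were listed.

Sorted (descending): 45, 41, 34, 34, 18, 18, 10, 8
The 2 values of 34 occupy positions 3–4 → each gets rank 4.
The 2 values of 18 occupy positions 5–6 → each gets rank 6.

4, 6, 2, 7, 4, 1, 8, 6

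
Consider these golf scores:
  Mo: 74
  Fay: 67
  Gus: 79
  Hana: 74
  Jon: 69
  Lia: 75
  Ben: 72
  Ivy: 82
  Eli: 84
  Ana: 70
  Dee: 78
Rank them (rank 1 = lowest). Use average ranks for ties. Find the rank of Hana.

5.5

Sorted (ascending): 67, 69, 70, 72, 74, 74, 75, 78, 79, 82, 84
The 2 values of 74 occupy positions 5–6 → average rank (5+6)/2 = 5.5.
Hana has value 74 → rank 5.5.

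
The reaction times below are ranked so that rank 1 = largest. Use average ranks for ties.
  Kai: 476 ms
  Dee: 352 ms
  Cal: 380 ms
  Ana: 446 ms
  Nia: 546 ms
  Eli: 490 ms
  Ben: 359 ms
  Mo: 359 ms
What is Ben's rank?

6.5

Sorted (descending): 546, 490, 476, 446, 380, 359, 359, 352
The 2 values of 359 occupy positions 6–7 → average rank (6+7)/2 = 6.5.
Ben has value 359 ms → rank 6.5.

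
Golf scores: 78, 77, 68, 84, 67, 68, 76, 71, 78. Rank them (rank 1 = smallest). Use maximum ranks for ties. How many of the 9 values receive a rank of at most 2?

1

Sorted (ascending): 67, 68, 68, 71, 76, 77, 78, 78, 84
The 2 values of 68 occupy positions 2–3 → each gets rank 3.
The 2 values of 78 occupy positions 7–8 → each gets rank 8.
Ranks ≤ 2: {1} → 1 value.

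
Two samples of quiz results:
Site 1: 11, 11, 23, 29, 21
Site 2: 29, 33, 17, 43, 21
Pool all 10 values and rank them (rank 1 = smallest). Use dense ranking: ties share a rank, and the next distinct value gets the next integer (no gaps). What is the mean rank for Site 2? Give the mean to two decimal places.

Sorted (ascending): 11, 11, 17, 21, 21, 23, 29, 29, 33, 43
The 2 values of 11 share dense rank 1.
The 2 values of 21 share dense rank 3.
The 2 values of 29 share dense rank 5.
Remaining distinct values take the next consecutive integers.
Site 2 values → pooled ranks: 29→5, 33→6, 17→2, 43→7, 21→3
Mean rank = (5 + 6 + 2 + 7 + 3) / 5 = 4.60

4.60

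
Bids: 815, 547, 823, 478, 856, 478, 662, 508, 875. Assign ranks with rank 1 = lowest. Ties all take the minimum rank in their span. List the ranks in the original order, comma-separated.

6, 4, 7, 1, 8, 1, 5, 3, 9

Sorted (ascending): 478, 478, 508, 547, 662, 815, 823, 856, 875
The 2 values of 478 occupy positions 1–2 → each gets rank 1.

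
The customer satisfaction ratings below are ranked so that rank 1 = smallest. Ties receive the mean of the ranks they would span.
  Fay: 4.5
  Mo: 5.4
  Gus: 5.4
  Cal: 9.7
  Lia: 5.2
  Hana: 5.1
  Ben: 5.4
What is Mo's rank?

Sorted (ascending): 4.5, 5.1, 5.2, 5.4, 5.4, 5.4, 9.7
The 3 values of 5.4 occupy positions 4–6 → average rank 5.
Mo has value 5.4 → rank 5.

5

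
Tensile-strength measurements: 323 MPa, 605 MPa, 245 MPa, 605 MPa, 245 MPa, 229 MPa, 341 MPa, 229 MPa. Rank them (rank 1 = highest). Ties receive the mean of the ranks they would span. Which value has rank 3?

Sorted (descending): 605, 605, 341, 323, 245, 245, 229, 229
The 2 values of 605 occupy positions 1–2 → average rank (1+2)/2 = 1.5.
The 2 values of 245 occupy positions 5–6 → average rank (5+6)/2 = 5.5.
The 2 values of 229 occupy positions 7–8 → average rank (7+8)/2 = 7.5.
Rank 3 → value 341.

341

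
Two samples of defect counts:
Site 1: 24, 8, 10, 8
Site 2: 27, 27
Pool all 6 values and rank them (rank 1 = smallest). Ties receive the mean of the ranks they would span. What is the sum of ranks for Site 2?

Sorted (ascending): 8, 8, 10, 24, 27, 27
The 2 values of 8 occupy positions 1–2 → average rank (1+2)/2 = 1.5.
The 2 values of 27 occupy positions 5–6 → average rank (5+6)/2 = 5.5.
Site 2 values → pooled ranks: 27→5.5, 27→5.5
Rank sum = 5.5 + 5.5 = 11

11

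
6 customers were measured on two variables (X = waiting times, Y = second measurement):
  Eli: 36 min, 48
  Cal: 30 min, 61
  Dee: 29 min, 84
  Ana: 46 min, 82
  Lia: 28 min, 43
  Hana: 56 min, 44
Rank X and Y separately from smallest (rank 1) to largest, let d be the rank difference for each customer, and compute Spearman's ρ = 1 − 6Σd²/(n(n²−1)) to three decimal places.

Ranks of variable 1: 4, 3, 2, 5, 1, 6
Ranks of variable 2: 3, 4, 6, 5, 1, 2
d = r₁ − r₂: 1, -1, -4, 0, 0, 4
d²: 1, 1, 16, 0, 0, 16; Σd² = 34
ρ = 1 − 6·34/(6·35) = 1 − 204/210 = 0.029

0.029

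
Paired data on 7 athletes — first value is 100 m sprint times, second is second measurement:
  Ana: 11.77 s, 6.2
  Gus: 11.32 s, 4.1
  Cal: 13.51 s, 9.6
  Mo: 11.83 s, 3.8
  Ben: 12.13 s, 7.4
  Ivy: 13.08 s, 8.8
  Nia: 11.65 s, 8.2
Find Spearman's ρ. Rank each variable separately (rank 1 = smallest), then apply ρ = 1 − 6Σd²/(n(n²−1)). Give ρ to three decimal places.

0.643

Ranks of variable 1: 3, 1, 7, 4, 5, 6, 2
Ranks of variable 2: 3, 2, 7, 1, 4, 6, 5
d = r₁ − r₂: 0, -1, 0, 3, 1, 0, -3
d²: 0, 1, 0, 9, 1, 0, 9; Σd² = 20
ρ = 1 − 6·20/(7·48) = 1 − 120/336 = 0.643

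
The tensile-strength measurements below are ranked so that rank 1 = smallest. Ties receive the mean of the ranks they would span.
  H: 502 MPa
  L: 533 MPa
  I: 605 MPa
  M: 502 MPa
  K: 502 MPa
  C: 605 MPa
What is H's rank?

2

Sorted (ascending): 502, 502, 502, 533, 605, 605
The 3 values of 502 occupy positions 1–3 → average rank 2.
The 2 values of 605 occupy positions 5–6 → average rank (5+6)/2 = 5.5.
H has value 502 MPa → rank 2.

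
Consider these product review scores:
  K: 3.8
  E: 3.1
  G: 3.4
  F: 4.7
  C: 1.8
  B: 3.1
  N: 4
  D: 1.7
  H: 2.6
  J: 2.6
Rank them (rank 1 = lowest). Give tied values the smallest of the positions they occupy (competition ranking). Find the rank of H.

3

Sorted (ascending): 1.7, 1.8, 2.6, 2.6, 3.1, 3.1, 3.4, 3.8, 4, 4.7
The 2 values of 2.6 occupy positions 3–4 → each gets rank 3.
The 2 values of 3.1 occupy positions 5–6 → each gets rank 5.
H has value 2.6 → rank 3.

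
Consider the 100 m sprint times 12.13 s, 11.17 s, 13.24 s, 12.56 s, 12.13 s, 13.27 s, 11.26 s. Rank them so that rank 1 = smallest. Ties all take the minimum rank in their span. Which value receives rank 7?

13.27

Sorted (ascending): 11.17, 11.26, 12.13, 12.13, 12.56, 13.24, 13.27
The 2 values of 12.13 occupy positions 3–4 → each gets rank 3.
Rank 7 → value 13.27.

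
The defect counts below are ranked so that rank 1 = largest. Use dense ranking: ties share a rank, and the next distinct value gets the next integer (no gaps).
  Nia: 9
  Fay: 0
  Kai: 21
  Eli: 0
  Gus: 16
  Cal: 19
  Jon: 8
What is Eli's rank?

Sorted (descending): 21, 19, 16, 9, 8, 0, 0
The 2 values of 0 share dense rank 6.
Remaining distinct values take the next consecutive integers.
Eli has value 0 → rank 6.

6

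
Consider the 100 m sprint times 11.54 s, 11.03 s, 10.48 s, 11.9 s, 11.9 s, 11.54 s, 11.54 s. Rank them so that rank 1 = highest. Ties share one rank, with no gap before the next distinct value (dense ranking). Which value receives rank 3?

Sorted (descending): 11.9, 11.9, 11.54, 11.54, 11.54, 11.03, 10.48
The 2 values of 11.9 share dense rank 1.
The 3 values of 11.54 share dense rank 2.
Remaining distinct values take the next consecutive integers.
Rank 3 → value 11.03.

11.03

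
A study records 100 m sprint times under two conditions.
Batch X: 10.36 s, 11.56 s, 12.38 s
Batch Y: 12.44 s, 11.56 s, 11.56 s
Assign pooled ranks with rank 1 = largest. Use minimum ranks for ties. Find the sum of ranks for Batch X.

11

Sorted (descending): 12.44, 12.38, 11.56, 11.56, 11.56, 10.36
The 3 values of 11.56 occupy positions 3–5 → each gets rank 3.
Batch X values → pooled ranks: 10.36→6, 11.56→3, 12.38→2
Rank sum = 6 + 3 + 2 = 11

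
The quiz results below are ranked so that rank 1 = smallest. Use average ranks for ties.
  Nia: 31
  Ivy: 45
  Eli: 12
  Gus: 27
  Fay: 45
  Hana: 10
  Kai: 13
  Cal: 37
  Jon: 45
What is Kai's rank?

3

Sorted (ascending): 10, 12, 13, 27, 31, 37, 45, 45, 45
The 3 values of 45 occupy positions 7–9 → average rank 8.
Kai has value 13 → rank 3.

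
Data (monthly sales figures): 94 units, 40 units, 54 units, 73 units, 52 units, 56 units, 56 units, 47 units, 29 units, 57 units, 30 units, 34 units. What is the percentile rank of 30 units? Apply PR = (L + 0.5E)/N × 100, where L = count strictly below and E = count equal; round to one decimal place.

12.5

N = 12.
Strictly below 30: 1. Equal to 30: 1.
PR = (1 + 0.5·1)/12 × 100 = 12.5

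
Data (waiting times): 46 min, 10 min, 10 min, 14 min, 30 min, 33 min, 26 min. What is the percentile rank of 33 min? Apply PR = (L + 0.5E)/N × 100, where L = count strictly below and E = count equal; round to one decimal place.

78.6

N = 7.
Strictly below 33: 5. Equal to 33: 1.
PR = (5 + 0.5·1)/7 × 100 = 78.6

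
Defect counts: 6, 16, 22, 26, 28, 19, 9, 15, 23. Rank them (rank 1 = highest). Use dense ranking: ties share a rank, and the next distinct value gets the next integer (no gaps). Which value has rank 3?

23

Sorted (descending): 28, 26, 23, 22, 19, 16, 15, 9, 6
No ties — each value takes its position as its rank.
Rank 3 → value 23.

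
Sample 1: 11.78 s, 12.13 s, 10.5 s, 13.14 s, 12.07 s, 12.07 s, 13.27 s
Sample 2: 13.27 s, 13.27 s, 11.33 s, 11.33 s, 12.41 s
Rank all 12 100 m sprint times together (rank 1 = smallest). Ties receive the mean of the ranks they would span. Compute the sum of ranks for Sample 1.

Sorted (ascending): 10.5, 11.33, 11.33, 11.78, 12.07, 12.07, 12.13, 12.41, 13.14, 13.27, 13.27, 13.27
The 2 values of 11.33 occupy positions 2–3 → average rank (2+3)/2 = 2.5.
The 2 values of 12.07 occupy positions 5–6 → average rank (5+6)/2 = 5.5.
The 3 values of 13.27 occupy positions 10–12 → average rank 11.
Sample 1 values → pooled ranks: 11.78→4, 12.13→7, 10.5→1, 13.14→9, 12.07→5.5, 12.07→5.5, 13.27→11
Rank sum = 4 + 7 + 1 + 9 + 5.5 + 5.5 + 11 = 43

43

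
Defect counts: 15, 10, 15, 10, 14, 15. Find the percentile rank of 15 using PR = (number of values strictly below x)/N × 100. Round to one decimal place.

50.0

N = 6.
Strictly below 15: 3. Equal to 15: 3.
PR = 3/6 × 100 = 50.0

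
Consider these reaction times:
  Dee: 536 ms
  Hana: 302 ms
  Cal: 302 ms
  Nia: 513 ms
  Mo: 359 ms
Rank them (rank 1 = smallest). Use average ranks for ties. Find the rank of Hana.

1.5

Sorted (ascending): 302, 302, 359, 513, 536
The 2 values of 302 occupy positions 1–2 → average rank (1+2)/2 = 1.5.
Hana has value 302 ms → rank 1.5.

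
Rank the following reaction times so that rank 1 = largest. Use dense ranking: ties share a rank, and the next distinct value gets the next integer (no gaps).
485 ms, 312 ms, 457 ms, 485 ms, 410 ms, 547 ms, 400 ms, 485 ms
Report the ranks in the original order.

2, 6, 3, 2, 4, 1, 5, 2

Sorted (descending): 547, 485, 485, 485, 457, 410, 400, 312
The 3 values of 485 share dense rank 2.
Remaining distinct values take the next consecutive integers.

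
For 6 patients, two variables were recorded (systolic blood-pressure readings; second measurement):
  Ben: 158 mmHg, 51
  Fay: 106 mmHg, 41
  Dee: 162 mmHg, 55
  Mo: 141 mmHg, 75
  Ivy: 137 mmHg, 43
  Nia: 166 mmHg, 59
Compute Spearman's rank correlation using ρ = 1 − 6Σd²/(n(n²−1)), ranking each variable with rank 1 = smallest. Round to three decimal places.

Ranks of variable 1: 4, 1, 5, 3, 2, 6
Ranks of variable 2: 3, 1, 4, 6, 2, 5
d = r₁ − r₂: 1, 0, 1, -3, 0, 1
d²: 1, 0, 1, 9, 0, 1; Σd² = 12
ρ = 1 − 6·12/(6·35) = 1 − 72/210 = 0.657

0.657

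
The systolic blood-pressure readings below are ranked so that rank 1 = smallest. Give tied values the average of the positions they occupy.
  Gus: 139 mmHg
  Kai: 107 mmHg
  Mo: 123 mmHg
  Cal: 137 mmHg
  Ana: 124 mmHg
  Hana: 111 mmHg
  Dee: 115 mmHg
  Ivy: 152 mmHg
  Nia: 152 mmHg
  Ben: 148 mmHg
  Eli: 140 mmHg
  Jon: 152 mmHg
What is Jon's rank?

Sorted (ascending): 107, 111, 115, 123, 124, 137, 139, 140, 148, 152, 152, 152
The 3 values of 152 occupy positions 10–12 → average rank 11.
Jon has value 152 mmHg → rank 11.

11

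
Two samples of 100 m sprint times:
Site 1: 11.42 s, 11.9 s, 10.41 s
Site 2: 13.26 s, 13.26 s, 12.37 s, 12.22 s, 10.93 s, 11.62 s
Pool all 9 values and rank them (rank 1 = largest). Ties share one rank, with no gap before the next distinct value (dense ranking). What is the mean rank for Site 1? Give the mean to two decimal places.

Sorted (descending): 13.26, 13.26, 12.37, 12.22, 11.9, 11.62, 11.42, 10.93, 10.41
The 2 values of 13.26 share dense rank 1.
Remaining distinct values take the next consecutive integers.
Site 1 values → pooled ranks: 11.42→6, 11.9→4, 10.41→8
Mean rank = (6 + 4 + 8) / 3 = 6.00

6.00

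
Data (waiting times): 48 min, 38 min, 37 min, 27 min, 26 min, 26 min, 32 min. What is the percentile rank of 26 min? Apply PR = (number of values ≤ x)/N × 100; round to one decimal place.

N = 7.
Strictly below 26: 0. Equal to 26: 2.
PR = 2/7 × 100 = 28.6

28.6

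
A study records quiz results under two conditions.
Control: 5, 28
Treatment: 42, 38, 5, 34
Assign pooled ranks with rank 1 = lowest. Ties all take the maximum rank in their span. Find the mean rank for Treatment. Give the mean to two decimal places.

Sorted (ascending): 5, 5, 28, 34, 38, 42
The 2 values of 5 occupy positions 1–2 → each gets rank 2.
Treatment values → pooled ranks: 42→6, 38→5, 5→2, 34→4
Mean rank = (6 + 5 + 2 + 4) / 4 = 4.25

4.25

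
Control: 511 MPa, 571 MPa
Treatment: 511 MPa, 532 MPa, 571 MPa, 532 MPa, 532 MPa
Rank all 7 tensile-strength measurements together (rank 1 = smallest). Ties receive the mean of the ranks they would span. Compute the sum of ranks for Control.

Sorted (ascending): 511, 511, 532, 532, 532, 571, 571
The 2 values of 511 occupy positions 1–2 → average rank (1+2)/2 = 1.5.
The 3 values of 532 occupy positions 3–5 → average rank 4.
The 2 values of 571 occupy positions 6–7 → average rank (6+7)/2 = 6.5.
Control values → pooled ranks: 511→1.5, 571→6.5
Rank sum = 1.5 + 6.5 = 8

8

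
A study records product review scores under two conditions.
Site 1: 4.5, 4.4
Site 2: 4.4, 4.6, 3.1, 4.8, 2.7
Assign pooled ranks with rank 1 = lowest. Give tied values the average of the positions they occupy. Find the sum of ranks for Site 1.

8.5

Sorted (ascending): 2.7, 3.1, 4.4, 4.4, 4.5, 4.6, 4.8
The 2 values of 4.4 occupy positions 3–4 → average rank (3+4)/2 = 3.5.
Site 1 values → pooled ranks: 4.5→5, 4.4→3.5
Rank sum = 5 + 3.5 = 8.5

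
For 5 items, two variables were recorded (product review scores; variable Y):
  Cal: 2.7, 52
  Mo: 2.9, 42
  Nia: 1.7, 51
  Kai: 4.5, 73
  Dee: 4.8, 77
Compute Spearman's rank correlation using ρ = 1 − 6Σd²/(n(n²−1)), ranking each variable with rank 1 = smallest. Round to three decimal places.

0.700

Ranks of variable 1: 2, 3, 1, 4, 5
Ranks of variable 2: 3, 1, 2, 4, 5
d = r₁ − r₂: -1, 2, -1, 0, 0
d²: 1, 4, 1, 0, 0; Σd² = 6
ρ = 1 − 6·6/(5·24) = 1 − 36/120 = 0.700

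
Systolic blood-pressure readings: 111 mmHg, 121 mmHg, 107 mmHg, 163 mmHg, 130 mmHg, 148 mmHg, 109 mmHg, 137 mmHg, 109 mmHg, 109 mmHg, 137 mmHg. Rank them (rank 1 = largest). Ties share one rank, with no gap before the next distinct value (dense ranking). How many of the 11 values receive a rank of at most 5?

6

Sorted (descending): 163, 148, 137, 137, 130, 121, 111, 109, 109, 109, 107
The 2 values of 137 share dense rank 3.
The 3 values of 109 share dense rank 7.
Remaining distinct values take the next consecutive integers.
Ranks ≤ 5: {1, 2, 3, 3, 4, 5} → 6 values.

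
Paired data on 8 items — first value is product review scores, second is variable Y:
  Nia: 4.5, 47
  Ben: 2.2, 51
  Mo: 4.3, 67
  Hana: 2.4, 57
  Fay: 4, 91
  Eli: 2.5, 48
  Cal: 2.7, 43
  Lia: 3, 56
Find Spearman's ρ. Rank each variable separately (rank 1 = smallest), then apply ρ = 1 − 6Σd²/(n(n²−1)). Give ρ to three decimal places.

0.119

Ranks of variable 1: 8, 1, 7, 2, 6, 3, 4, 5
Ranks of variable 2: 2, 4, 7, 6, 8, 3, 1, 5
d = r₁ − r₂: 6, -3, 0, -4, -2, 0, 3, 0
d²: 36, 9, 0, 16, 4, 0, 9, 0; Σd² = 74
ρ = 1 − 6·74/(8·63) = 1 − 444/504 = 0.119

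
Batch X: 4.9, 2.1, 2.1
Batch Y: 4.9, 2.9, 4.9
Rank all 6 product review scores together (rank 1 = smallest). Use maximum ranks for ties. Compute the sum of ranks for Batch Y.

Sorted (ascending): 2.1, 2.1, 2.9, 4.9, 4.9, 4.9
The 2 values of 2.1 occupy positions 1–2 → each gets rank 2.
The 3 values of 4.9 occupy positions 4–6 → each gets rank 6.
Batch Y values → pooled ranks: 4.9→6, 2.9→3, 4.9→6
Rank sum = 6 + 3 + 6 = 15

15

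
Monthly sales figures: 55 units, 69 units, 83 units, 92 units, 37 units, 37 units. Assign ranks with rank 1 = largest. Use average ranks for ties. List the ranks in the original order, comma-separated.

4, 3, 2, 1, 5.5, 5.5

Sorted (descending): 92, 83, 69, 55, 37, 37
The 2 values of 37 occupy positions 5–6 → average rank (5+6)/2 = 5.5.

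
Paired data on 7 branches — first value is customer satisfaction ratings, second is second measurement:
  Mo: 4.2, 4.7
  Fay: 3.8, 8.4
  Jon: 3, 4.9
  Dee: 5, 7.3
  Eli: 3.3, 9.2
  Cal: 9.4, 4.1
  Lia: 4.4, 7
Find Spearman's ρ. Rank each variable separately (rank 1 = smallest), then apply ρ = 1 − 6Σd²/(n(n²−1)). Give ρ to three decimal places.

-0.429

Ranks of variable 1: 4, 3, 1, 6, 2, 7, 5
Ranks of variable 2: 2, 6, 3, 5, 7, 1, 4
d = r₁ − r₂: 2, -3, -2, 1, -5, 6, 1
d²: 4, 9, 4, 1, 25, 36, 1; Σd² = 80
ρ = 1 − 6·80/(7·48) = 1 − 480/336 = -0.429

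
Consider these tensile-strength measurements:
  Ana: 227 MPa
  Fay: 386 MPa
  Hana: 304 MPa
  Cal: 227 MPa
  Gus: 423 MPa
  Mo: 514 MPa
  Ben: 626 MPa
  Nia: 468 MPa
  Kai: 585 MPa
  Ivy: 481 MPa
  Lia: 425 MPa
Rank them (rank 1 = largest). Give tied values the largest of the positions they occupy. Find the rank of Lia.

Sorted (descending): 626, 585, 514, 481, 468, 425, 423, 386, 304, 227, 227
The 2 values of 227 occupy positions 10–11 → each gets rank 11.
Lia has value 425 MPa → rank 6.

6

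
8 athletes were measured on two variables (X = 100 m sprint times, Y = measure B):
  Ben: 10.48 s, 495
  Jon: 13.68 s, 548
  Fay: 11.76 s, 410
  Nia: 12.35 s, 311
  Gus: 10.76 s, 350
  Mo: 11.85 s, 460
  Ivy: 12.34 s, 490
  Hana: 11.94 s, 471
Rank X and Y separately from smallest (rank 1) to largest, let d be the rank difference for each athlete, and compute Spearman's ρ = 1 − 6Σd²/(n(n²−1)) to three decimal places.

0.143

Ranks of variable 1: 1, 8, 3, 7, 2, 4, 6, 5
Ranks of variable 2: 7, 8, 3, 1, 2, 4, 6, 5
d = r₁ − r₂: -6, 0, 0, 6, 0, 0, 0, 0
d²: 36, 0, 0, 36, 0, 0, 0, 0; Σd² = 72
ρ = 1 − 6·72/(8·63) = 1 − 432/504 = 0.143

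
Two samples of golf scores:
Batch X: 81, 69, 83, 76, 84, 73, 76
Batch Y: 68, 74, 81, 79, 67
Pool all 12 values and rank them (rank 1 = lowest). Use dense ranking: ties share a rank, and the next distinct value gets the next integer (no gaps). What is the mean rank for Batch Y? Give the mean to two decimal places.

Sorted (ascending): 67, 68, 69, 73, 74, 76, 76, 79, 81, 81, 83, 84
The 2 values of 76 share dense rank 6.
The 2 values of 81 share dense rank 8.
Remaining distinct values take the next consecutive integers.
Batch Y values → pooled ranks: 68→2, 74→5, 81→8, 79→7, 67→1
Mean rank = (2 + 5 + 8 + 7 + 1) / 5 = 4.60

4.60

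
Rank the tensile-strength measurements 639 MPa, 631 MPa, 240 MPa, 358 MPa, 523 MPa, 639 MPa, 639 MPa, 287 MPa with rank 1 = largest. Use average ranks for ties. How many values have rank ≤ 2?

3

Sorted (descending): 639, 639, 639, 631, 523, 358, 287, 240
The 3 values of 639 occupy positions 1–3 → average rank 2.
Ranks ≤ 2: {2, 2, 2} → 3 values.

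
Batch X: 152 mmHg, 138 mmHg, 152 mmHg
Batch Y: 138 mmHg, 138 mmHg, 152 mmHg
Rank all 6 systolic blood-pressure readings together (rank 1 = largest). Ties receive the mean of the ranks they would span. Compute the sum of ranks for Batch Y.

Sorted (descending): 152, 152, 152, 138, 138, 138
The 3 values of 152 occupy positions 1–3 → average rank 2.
The 3 values of 138 occupy positions 4–6 → average rank 5.
Batch Y values → pooled ranks: 138→5, 138→5, 152→2
Rank sum = 5 + 5 + 2 = 12

12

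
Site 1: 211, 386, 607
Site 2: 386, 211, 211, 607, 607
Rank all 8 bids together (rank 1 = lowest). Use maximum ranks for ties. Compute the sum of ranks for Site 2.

27

Sorted (ascending): 211, 211, 211, 386, 386, 607, 607, 607
The 3 values of 211 occupy positions 1–3 → each gets rank 3.
The 2 values of 386 occupy positions 4–5 → each gets rank 5.
The 3 values of 607 occupy positions 6–8 → each gets rank 8.
Site 2 values → pooled ranks: 386→5, 211→3, 211→3, 607→8, 607→8
Rank sum = 5 + 3 + 3 + 8 + 8 = 27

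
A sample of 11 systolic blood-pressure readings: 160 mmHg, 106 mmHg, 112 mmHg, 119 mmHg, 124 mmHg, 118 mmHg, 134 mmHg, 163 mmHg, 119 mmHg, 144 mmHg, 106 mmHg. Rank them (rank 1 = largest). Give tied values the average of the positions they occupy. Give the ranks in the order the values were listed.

Sorted (descending): 163, 160, 144, 134, 124, 119, 119, 118, 112, 106, 106
The 2 values of 119 occupy positions 6–7 → average rank (6+7)/2 = 6.5.
The 2 values of 106 occupy positions 10–11 → average rank (10+11)/2 = 10.5.

2, 10.5, 9, 6.5, 5, 8, 4, 1, 6.5, 3, 10.5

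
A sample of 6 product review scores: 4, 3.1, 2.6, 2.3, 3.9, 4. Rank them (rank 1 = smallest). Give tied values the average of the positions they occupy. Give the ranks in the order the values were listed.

Sorted (ascending): 2.3, 2.6, 3.1, 3.9, 4, 4
The 2 values of 4 occupy positions 5–6 → average rank (5+6)/2 = 5.5.

5.5, 3, 2, 1, 4, 5.5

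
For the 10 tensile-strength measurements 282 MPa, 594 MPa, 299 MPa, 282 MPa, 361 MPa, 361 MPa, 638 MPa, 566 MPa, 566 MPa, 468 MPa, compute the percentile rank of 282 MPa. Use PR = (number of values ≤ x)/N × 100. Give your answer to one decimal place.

N = 10.
Strictly below 282: 0. Equal to 282: 2.
PR = 2/10 × 100 = 20.0

20.0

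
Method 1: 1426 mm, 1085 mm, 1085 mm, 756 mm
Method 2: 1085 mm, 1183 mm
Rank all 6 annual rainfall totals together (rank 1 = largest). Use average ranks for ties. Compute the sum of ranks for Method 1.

15

Sorted (descending): 1426, 1183, 1085, 1085, 1085, 756
The 3 values of 1085 occupy positions 3–5 → average rank 4.
Method 1 values → pooled ranks: 1426→1, 1085→4, 1085→4, 756→6
Rank sum = 1 + 4 + 4 + 6 = 15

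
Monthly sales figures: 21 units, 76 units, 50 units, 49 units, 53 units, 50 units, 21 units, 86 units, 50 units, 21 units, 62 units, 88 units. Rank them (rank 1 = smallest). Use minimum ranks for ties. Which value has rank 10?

76

Sorted (ascending): 21, 21, 21, 49, 50, 50, 50, 53, 62, 76, 86, 88
The 3 values of 21 occupy positions 1–3 → each gets rank 1.
The 3 values of 50 occupy positions 5–7 → each gets rank 5.
Rank 10 → value 76.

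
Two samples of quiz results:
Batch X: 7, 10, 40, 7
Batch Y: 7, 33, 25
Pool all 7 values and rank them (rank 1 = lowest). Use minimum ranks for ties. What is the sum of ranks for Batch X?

13

Sorted (ascending): 7, 7, 7, 10, 25, 33, 40
The 3 values of 7 occupy positions 1–3 → each gets rank 1.
Batch X values → pooled ranks: 7→1, 10→4, 40→7, 7→1
Rank sum = 1 + 4 + 7 + 1 = 13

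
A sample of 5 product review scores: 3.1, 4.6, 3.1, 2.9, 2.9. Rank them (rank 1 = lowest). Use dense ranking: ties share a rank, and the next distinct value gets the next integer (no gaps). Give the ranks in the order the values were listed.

2, 3, 2, 1, 1

Sorted (ascending): 2.9, 2.9, 3.1, 3.1, 4.6
The 2 values of 2.9 share dense rank 1.
The 2 values of 3.1 share dense rank 2.
Remaining distinct values take the next consecutive integers.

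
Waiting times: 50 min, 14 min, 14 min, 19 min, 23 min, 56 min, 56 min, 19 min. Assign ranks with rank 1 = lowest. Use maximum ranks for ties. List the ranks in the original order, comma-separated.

Sorted (ascending): 14, 14, 19, 19, 23, 50, 56, 56
The 2 values of 14 occupy positions 1–2 → each gets rank 2.
The 2 values of 19 occupy positions 3–4 → each gets rank 4.
The 2 values of 56 occupy positions 7–8 → each gets rank 8.

6, 2, 2, 4, 5, 8, 8, 4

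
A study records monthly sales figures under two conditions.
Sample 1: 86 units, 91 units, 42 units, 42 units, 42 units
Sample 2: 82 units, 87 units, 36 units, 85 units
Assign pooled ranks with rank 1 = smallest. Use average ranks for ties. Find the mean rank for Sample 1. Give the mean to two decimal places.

5.00

Sorted (ascending): 36, 42, 42, 42, 82, 85, 86, 87, 91
The 3 values of 42 occupy positions 2–4 → average rank 3.
Sample 1 values → pooled ranks: 86→7, 91→9, 42→3, 42→3, 42→3
Mean rank = (7 + 9 + 3 + 3 + 3) / 5 = 5.00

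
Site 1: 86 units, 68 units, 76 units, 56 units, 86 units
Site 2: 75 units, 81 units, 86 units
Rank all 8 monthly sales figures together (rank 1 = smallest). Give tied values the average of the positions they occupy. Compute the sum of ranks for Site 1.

21

Sorted (ascending): 56, 68, 75, 76, 81, 86, 86, 86
The 3 values of 86 occupy positions 6–8 → average rank 7.
Site 1 values → pooled ranks: 86→7, 68→2, 76→4, 56→1, 86→7
Rank sum = 7 + 2 + 4 + 1 + 7 = 21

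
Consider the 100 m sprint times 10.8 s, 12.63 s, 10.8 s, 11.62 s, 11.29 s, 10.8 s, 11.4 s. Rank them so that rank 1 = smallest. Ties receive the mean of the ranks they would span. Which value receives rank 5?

Sorted (ascending): 10.8, 10.8, 10.8, 11.29, 11.4, 11.62, 12.63
The 3 values of 10.8 occupy positions 1–3 → average rank 2.
Rank 5 → value 11.4.

11.4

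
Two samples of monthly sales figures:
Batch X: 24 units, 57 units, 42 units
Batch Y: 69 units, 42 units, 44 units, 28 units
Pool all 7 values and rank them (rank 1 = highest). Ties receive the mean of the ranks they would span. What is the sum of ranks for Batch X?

Sorted (descending): 69, 57, 44, 42, 42, 28, 24
The 2 values of 42 occupy positions 4–5 → average rank (4+5)/2 = 4.5.
Batch X values → pooled ranks: 24→7, 57→2, 42→4.5
Rank sum = 7 + 2 + 4.5 = 13.5

13.5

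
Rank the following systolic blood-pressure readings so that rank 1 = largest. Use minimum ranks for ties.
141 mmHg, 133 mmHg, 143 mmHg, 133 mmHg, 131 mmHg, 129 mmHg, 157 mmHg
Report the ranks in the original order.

3, 4, 2, 4, 6, 7, 1

Sorted (descending): 157, 143, 141, 133, 133, 131, 129
The 2 values of 133 occupy positions 4–5 → each gets rank 4.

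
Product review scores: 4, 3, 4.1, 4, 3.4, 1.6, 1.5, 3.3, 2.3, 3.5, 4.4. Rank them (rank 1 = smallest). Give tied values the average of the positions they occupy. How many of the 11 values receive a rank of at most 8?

Sorted (ascending): 1.5, 1.6, 2.3, 3, 3.3, 3.4, 3.5, 4, 4, 4.1, 4.4
The 2 values of 4 occupy positions 8–9 → average rank (8+9)/2 = 8.5.
Ranks ≤ 8: {1, 2, 3, 4, 5, 6, 7} → 7 values.

7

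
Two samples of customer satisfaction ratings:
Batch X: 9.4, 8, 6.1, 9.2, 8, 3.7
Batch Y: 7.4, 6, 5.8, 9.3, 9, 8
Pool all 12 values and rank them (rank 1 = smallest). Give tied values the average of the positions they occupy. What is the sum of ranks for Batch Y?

37

Sorted (ascending): 3.7, 5.8, 6, 6.1, 7.4, 8, 8, 8, 9, 9.2, 9.3, 9.4
The 3 values of 8 occupy positions 6–8 → average rank 7.
Batch Y values → pooled ranks: 7.4→5, 6→3, 5.8→2, 9.3→11, 9→9, 8→7
Rank sum = 5 + 3 + 2 + 11 + 9 + 7 = 37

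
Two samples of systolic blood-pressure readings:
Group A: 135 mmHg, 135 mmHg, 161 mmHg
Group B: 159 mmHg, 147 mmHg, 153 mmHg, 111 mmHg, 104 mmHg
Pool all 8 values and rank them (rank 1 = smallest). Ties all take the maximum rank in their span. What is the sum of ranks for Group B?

Sorted (ascending): 104, 111, 135, 135, 147, 153, 159, 161
The 2 values of 135 occupy positions 3–4 → each gets rank 4.
Group B values → pooled ranks: 159→7, 147→5, 153→6, 111→2, 104→1
Rank sum = 7 + 5 + 6 + 2 + 1 = 21

21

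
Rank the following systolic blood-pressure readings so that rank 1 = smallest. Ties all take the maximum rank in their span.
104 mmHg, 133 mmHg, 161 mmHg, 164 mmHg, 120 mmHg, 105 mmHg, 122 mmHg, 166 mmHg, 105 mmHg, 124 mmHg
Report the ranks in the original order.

1, 7, 8, 9, 4, 3, 5, 10, 3, 6

Sorted (ascending): 104, 105, 105, 120, 122, 124, 133, 161, 164, 166
The 2 values of 105 occupy positions 2–3 → each gets rank 3.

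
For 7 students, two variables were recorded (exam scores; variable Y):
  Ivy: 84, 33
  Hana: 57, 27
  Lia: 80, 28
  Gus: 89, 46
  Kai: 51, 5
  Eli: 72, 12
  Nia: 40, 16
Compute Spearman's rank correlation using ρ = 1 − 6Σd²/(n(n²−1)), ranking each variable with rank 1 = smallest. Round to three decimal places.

0.821

Ranks of variable 1: 6, 3, 5, 7, 2, 4, 1
Ranks of variable 2: 6, 4, 5, 7, 1, 2, 3
d = r₁ − r₂: 0, -1, 0, 0, 1, 2, -2
d²: 0, 1, 0, 0, 1, 4, 4; Σd² = 10
ρ = 1 − 6·10/(7·48) = 1 − 60/336 = 0.821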